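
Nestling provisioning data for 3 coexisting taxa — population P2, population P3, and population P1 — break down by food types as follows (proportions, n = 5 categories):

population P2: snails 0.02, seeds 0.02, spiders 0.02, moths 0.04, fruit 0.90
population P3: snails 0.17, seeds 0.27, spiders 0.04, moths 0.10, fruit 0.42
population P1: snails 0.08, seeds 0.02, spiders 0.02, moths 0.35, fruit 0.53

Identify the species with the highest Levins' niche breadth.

Σp_P2ᵢ² = 0.02² + 0.02² + 0.02² + 0.04² + 0.90² = 0.0004 + 0.0004 + 0.0004 + 0.0016 + 0.8100 = 0.8128
B_P2 = 1 / 0.8128 = 1.2303
Σp_P3ᵢ² = 0.17² + 0.27² + 0.04² + 0.10² + 0.42² = 0.0289 + 0.0729 + 0.0016 + 0.0100 + 0.1764 = 0.2898
B_P3 = 1 / 0.2898 = 3.4507
Σp_P1ᵢ² = 0.08² + 0.02² + 0.02² + 0.35² + 0.53² = 0.0064 + 0.0004 + 0.0004 + 0.1225 + 0.2809 = 0.4106
B_P1 = 1 / 0.4106 = 2.4355
Highest B → broadest niche (most generalist): population P3 (B = 3.45).

population P3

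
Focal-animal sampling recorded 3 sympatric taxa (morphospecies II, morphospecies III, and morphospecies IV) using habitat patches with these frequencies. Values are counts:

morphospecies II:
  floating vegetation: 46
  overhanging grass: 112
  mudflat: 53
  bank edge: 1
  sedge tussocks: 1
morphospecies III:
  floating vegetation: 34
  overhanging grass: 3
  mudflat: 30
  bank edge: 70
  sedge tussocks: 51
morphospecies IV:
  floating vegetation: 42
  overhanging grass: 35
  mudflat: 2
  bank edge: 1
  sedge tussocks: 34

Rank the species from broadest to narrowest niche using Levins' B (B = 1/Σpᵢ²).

Proportions for morphospecies II (n=213): 46/213=0.2160, 112/213=0.5258, 53/213=0.2488, 1/213=0.0047, 1/213=0.0047
Proportions for morphospecies III (n=188): 34/188=0.1809, 3/188=0.0160, 30/188=0.1596, 70/188=0.3723, 51/188=0.2713
Proportions for morphospecies IV (n=114): 42/114=0.3684, 35/114=0.3070, 2/114=0.0175, 1/114=0.0088, 34/114=0.2982
Σp_IIᵢ² = 0.2160² + 0.5258² + 0.2488² + 0.0047² + 0.0047² = 0.046656 + 0.276466 + 0.061901 + 0.000022 + 0.000022 = 0.385067
B_II = 1 / 0.385067 = 2.5970
Σp_IIIᵢ² = 0.1809² + 0.0160² + 0.1596² + 0.3723² + 0.2713² = 0.032725 + 0.000256 + 0.025472 + 0.138607 + 0.073604 = 0.270664
B_III = 1 / 0.270664 = 3.6946
Σp_IVᵢ² = 0.3684² + 0.3070² + 0.0175² + 0.0088² + 0.2982² = 0.135719 + 0.094249 + 0.000306 + 0.000077 + 0.088923 = 0.319274
B_IV = 1 / 0.319274 = 3.1321
Ranking by B (broadest → narrowest): morphospecies III (3.69) > morphospecies IV (3.13) > morphospecies II (2.60)

morphospecies III > morphospecies IV > morphospecies II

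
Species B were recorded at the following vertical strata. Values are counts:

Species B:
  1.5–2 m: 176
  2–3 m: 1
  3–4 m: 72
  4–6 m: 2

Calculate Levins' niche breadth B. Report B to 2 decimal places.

Proportions for Species B (n=251): 176/251=0.7012, 1/251=0.0040, 72/251=0.2869, 2/251=0.0080
Σpᵢ² = 0.7012² + 0.0040² + 0.2869² + 0.0080² = 0.491681 + 0.000016 + 0.082312 + 0.000064 = 0.574073
B = 1 / 0.574073 = 1.7419

1.74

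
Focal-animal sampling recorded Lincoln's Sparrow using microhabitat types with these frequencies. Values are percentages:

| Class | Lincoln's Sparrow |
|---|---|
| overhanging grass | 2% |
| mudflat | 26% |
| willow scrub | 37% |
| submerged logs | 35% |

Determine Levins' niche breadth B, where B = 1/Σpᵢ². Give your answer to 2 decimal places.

Convert percentages to proportions (divide by 100).
Σpᵢ² = 0.02² + 0.26² + 0.37² + 0.35² = 0.0004 + 0.0676 + 0.1369 + 0.1225 = 0.3274
B = 1 / 0.3274 = 3.0544

3.05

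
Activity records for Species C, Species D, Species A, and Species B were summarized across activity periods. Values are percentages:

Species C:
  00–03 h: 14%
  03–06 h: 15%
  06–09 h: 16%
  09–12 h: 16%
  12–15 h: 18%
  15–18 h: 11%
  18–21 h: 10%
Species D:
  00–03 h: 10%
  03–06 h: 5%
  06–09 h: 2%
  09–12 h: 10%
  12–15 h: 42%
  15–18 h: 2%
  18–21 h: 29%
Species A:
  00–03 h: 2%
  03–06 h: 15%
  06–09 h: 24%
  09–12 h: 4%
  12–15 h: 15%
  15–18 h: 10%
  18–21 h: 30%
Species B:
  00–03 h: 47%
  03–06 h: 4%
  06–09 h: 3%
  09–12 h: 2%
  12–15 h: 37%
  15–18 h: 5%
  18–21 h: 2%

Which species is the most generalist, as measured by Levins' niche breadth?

Convert percentages to proportions (divide by 100).
Σp_Cᵢ² = 0.14² + 0.15² + 0.16² + 0.16² + 0.18² + 0.11² + 0.10² = 0.0196 + 0.0225 + 0.0256 + 0.0256 + 0.0324 + 0.0121 + 0.0100 = 0.1478
B_C = 1 / 0.1478 = 6.7659
Σp_Dᵢ² = 0.10² + 0.05² + 0.02² + 0.10² + 0.42² + 0.02² + 0.29² = 0.0100 + 0.0025 + 0.0004 + 0.0100 + 0.1764 + 0.0004 + 0.0841 = 0.2838
B_D = 1 / 0.2838 = 3.5236
Σp_Aᵢ² = 0.02² + 0.15² + 0.24² + 0.04² + 0.15² + 0.10² + 0.30² = 0.0004 + 0.0225 + 0.0576 + 0.0016 + 0.0225 + 0.0100 + 0.0900 = 0.2046
B_A = 1 / 0.2046 = 4.8876
Σp_Bᵢ² = 0.47² + 0.04² + 0.03² + 0.02² + 0.37² + 0.05² + 0.02² = 0.2209 + 0.0016 + 0.0009 + 0.0004 + 0.1369 + 0.0025 + 0.0004 = 0.3636
B_B = 1 / 0.3636 = 2.7503
Highest B → broadest niche (most generalist): Species C (B = 6.77).

Species C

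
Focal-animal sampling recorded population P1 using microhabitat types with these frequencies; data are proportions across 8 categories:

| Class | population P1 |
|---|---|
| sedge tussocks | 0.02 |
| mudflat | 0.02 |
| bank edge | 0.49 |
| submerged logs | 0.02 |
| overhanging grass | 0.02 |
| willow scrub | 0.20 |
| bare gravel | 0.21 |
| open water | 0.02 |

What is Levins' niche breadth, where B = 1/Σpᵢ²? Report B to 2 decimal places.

3.07

Σpᵢ² = 0.02² + 0.02² + 0.49² + 0.02² + 0.02² + 0.20² + 0.21² + 0.02² = 0.0004 + 0.0004 + 0.2401 + 0.0004 + 0.0004 + 0.0400 + 0.0441 + 0.0004 = 0.3262
B = 1 / 0.3262 = 3.0656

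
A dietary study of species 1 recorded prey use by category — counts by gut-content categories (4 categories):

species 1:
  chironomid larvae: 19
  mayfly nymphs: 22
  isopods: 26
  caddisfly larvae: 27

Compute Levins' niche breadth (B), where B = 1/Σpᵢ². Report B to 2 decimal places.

3.93

Proportions for species 1 (n=94): 19/94=0.2021, 22/94=0.2340, 26/94=0.2766, 27/94=0.2872
Σpᵢ² = 0.2021² + 0.2340² + 0.2766² + 0.2872² = 0.040844 + 0.054756 + 0.076508 + 0.082484 = 0.254592
B = 1 / 0.254592 = 3.9279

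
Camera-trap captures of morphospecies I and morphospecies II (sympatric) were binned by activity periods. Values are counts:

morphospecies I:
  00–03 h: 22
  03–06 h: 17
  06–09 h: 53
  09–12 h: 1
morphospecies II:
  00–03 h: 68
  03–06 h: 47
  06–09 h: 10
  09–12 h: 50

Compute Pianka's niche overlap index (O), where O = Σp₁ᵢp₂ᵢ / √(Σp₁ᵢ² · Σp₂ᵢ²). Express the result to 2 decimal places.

0.49

Proportions for morphospecies I (n=93): 22/93=0.2366, 17/93=0.1828, 53/93=0.5699, 1/93=0.0108
Proportions for morphospecies II (n=175): 68/175=0.3886, 47/175=0.2686, 10/175=0.0571, 50/175=0.2857
Σ p₁ᵢp₂ᵢ = 0.091943 + 0.049100 + 0.032541 + 0.003086 = 0.176670
Σp_1ᵢ² = 0.2366² + 0.1828² + 0.5699² + 0.0108² = 0.055980 + 0.033416 + 0.324786 + 0.000117 = 0.414299
Σp_2ᵢ² = 0.3886² + 0.2686² + 0.0571² + 0.2857² = 0.151010 + 0.072146 + 0.003260 + 0.081624 = 0.308040
O = 0.176670 / √(0.414299 × 0.308040) = 0.176670 / 0.3572403 = 0.4945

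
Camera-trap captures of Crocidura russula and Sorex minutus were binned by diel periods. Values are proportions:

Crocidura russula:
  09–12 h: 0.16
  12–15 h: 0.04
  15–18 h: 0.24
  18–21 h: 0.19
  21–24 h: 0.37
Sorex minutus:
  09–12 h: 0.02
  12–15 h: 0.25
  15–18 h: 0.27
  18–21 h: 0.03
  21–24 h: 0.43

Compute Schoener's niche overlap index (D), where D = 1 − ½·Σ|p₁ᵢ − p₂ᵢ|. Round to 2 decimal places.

0.70

Σ|p₁ᵢ − p₂ᵢ| = 0.14 + 0.21 + 0.03 + 0.16 + 0.06 = 0.60
D = 1 − ½ × 0.60 = 1 − 0.300 = 0.7000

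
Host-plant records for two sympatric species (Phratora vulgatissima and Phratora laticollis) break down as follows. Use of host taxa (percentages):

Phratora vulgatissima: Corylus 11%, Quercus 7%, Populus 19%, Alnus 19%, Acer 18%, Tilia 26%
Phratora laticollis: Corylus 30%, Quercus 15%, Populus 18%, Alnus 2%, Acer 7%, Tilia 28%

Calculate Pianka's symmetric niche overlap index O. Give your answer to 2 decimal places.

Convert percentages to proportions (divide by 100).
Σ p₁ᵢp₂ᵢ = 0.0330 + 0.0105 + 0.0342 + 0.0038 + 0.0126 + 0.0728 = 0.1669
Σp_1ᵢ² = 0.11² + 0.07² + 0.19² + 0.19² + 0.18² + 0.26² = 0.0121 + 0.0049 + 0.0361 + 0.0361 + 0.0324 + 0.0676 = 0.1892
Σp_2ᵢ² = 0.30² + 0.15² + 0.18² + 0.02² + 0.07² + 0.28² = 0.0900 + 0.0225 + 0.0324 + 0.0004 + 0.0049 + 0.0784 = 0.2286
O = 0.1669 / √(0.1892 × 0.2286) = 0.1669 / 0.20797 = 0.8025

0.80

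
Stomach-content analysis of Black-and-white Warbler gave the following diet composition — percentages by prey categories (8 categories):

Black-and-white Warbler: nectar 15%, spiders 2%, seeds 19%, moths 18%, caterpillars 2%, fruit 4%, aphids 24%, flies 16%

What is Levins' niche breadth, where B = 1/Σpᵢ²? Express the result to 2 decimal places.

5.66

Convert percentages to proportions (divide by 100).
Σpᵢ² = 0.15² + 0.02² + 0.19² + 0.18² + 0.02² + 0.04² + 0.24² + 0.16² = 0.0225 + 0.0004 + 0.0361 + 0.0324 + 0.0004 + 0.0016 + 0.0576 + 0.0256 = 0.1766
B = 1 / 0.1766 = 5.6625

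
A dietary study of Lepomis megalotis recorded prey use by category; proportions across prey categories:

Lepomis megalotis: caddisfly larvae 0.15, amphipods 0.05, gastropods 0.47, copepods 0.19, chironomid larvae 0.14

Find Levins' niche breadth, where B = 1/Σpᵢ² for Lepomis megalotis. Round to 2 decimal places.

Σpᵢ² = 0.15² + 0.05² + 0.47² + 0.19² + 0.14² = 0.0225 + 0.0025 + 0.2209 + 0.0361 + 0.0196 = 0.3016
B = 1 / 0.3016 = 3.3156

3.32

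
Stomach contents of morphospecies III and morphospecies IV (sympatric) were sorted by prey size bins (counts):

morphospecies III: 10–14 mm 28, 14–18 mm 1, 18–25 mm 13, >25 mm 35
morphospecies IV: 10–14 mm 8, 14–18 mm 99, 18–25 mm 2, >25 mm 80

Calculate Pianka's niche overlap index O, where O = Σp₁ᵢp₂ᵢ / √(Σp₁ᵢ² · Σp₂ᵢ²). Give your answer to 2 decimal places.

Proportions for morphospecies III (n=77): 28/77=0.3636, 1/77=0.0130, 13/77=0.1688, 35/77=0.4545
Proportions for morphospecies IV (n=189): 8/189=0.0423, 99/189=0.5238, 2/189=0.0106, 80/189=0.4233
Σ p₁ᵢp₂ᵢ = 0.015380 + 0.006809 + 0.001789 + 0.192390 = 0.216368
Σp_1ᵢ² = 0.3636² + 0.0130² + 0.1688² + 0.4545² = 0.132205 + 0.000169 + 0.028493 + 0.206570 = 0.367437
Σp_2ᵢ² = 0.0423² + 0.5238² + 0.0106² + 0.4233² = 0.001789 + 0.274366 + 0.000112 + 0.179183 = 0.455450
O = 0.216368 / √(0.367437 × 0.455450) = 0.216368 / 0.4090833 = 0.5289

0.53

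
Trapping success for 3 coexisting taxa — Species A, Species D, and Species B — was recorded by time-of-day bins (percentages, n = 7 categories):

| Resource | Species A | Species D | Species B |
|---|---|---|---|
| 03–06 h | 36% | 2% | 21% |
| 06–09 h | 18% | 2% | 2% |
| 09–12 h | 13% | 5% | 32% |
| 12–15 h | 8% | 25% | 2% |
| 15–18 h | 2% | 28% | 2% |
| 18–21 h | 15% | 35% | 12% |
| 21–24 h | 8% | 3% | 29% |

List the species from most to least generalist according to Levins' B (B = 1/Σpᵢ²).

Convert percentages to proportions (divide by 100).
Σp_Aᵢ² = 0.36² + 0.18² + 0.13² + 0.08² + 0.02² + 0.15² + 0.08² = 0.1296 + 0.0324 + 0.0169 + 0.0064 + 0.0004 + 0.0225 + 0.0064 = 0.2146
B_A = 1 / 0.2146 = 4.6598
Σp_Dᵢ² = 0.02² + 0.02² + 0.05² + 0.25² + 0.28² + 0.35² + 0.03² = 0.0004 + 0.0004 + 0.0025 + 0.0625 + 0.0784 + 0.1225 + 0.0009 = 0.2676
B_D = 1 / 0.2676 = 3.7369
Σp_Bᵢ² = 0.21² + 0.02² + 0.32² + 0.02² + 0.02² + 0.12² + 0.29² = 0.0441 + 0.0004 + 0.1024 + 0.0004 + 0.0004 + 0.0144 + 0.0841 = 0.2462
B_B = 1 / 0.2462 = 4.0617
Ranking by B (broadest → narrowest): Species A (4.66) > Species B (4.06) > Species D (3.74)

Species A > Species B > Species D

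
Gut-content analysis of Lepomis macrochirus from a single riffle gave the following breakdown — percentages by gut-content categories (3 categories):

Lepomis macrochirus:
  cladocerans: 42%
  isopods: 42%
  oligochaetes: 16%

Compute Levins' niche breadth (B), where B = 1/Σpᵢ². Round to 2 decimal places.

2.64

Convert percentages to proportions (divide by 100).
Σpᵢ² = 0.42² + 0.42² + 0.16² = 0.1764 + 0.1764 + 0.0256 = 0.3784
B = 1 / 0.3784 = 2.6427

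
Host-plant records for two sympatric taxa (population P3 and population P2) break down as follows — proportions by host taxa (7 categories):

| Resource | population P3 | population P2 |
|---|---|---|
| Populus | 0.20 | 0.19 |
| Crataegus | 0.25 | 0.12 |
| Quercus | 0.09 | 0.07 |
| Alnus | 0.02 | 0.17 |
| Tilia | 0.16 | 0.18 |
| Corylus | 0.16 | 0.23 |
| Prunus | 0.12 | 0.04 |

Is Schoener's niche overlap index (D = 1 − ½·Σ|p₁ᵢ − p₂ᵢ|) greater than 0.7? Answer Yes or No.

Yes

Σ|p₁ᵢ − p₂ᵢ| = 0.01 + 0.13 + 0.02 + 0.15 + 0.02 + 0.07 + 0.08 = 0.48
D = 1 − ½ × 0.48 = 1 − 0.240 = 0.7600
D = 0.7600 > 0.7 → Yes.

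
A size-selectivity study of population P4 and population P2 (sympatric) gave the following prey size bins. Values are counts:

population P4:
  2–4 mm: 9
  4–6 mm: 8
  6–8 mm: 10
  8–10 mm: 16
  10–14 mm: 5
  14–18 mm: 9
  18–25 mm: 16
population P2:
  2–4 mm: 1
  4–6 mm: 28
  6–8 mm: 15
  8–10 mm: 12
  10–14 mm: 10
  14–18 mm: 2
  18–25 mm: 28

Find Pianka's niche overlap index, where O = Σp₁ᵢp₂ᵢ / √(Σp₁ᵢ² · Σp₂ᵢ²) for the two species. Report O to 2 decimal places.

0.82

Proportions for population P4 (n=73): 9/73=0.1233, 8/73=0.1096, 10/73=0.1370, 16/73=0.2192, 5/73=0.0685, 9/73=0.1233, 16/73=0.2192
Proportions for population P2 (n=96): 1/96=0.0104, 28/96=0.2917, 15/96=0.1563, 12/96=0.1250, 10/96=0.1042, 2/96=0.0208, 28/96=0.2917
Σ p₁ᵢp₂ᵢ = 0.001282 + 0.031970 + 0.021413 + 0.027400 + 0.007138 + 0.002565 + 0.063941 = 0.155709
Σp_1ᵢ² = 0.1233² + 0.1096² + 0.1370² + 0.2192² + 0.0685² + 0.1233² + 0.2192² = 0.015203 + 0.012012 + 0.018769 + 0.048049 + 0.004692 + 0.015203 + 0.048049 = 0.161977
Σp_2ᵢ² = 0.0104² + 0.2917² + 0.1563² + 0.1250² + 0.1042² + 0.0208² + 0.2917² = 0.000108 + 0.085089 + 0.024430 + 0.015625 + 0.010858 + 0.000433 + 0.085089 = 0.221632
O = 0.155709 / √(0.161977 × 0.221632) = 0.155709 / 0.1894711 = 0.8218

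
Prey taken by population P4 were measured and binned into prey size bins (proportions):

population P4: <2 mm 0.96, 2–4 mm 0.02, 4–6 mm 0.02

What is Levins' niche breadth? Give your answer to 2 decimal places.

Σpᵢ² = 0.96² + 0.02² + 0.02² = 0.9216 + 0.0004 + 0.0004 = 0.9224
B = 1 / 0.9224 = 1.0841

1.08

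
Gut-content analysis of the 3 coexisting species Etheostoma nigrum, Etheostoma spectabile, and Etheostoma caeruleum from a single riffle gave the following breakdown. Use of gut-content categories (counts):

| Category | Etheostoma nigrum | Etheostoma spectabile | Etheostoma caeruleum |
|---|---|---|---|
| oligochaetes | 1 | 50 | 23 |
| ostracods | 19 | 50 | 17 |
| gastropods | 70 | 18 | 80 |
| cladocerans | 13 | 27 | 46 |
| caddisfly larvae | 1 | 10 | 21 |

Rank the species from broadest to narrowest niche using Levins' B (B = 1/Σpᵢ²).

Proportions for Etheostoma nigrum (n=104): 1/104=0.0096, 19/104=0.1827, 70/104=0.6731, 13/104=0.1250, 1/104=0.0096
Proportions for Etheostoma spectabile (n=155): 50/155=0.3226, 50/155=0.3226, 18/155=0.1161, 27/155=0.1742, 10/155=0.0645
Proportions for Etheostoma caeruleum (n=187): 23/187=0.1230, 17/187=0.0909, 80/187=0.4278, 46/187=0.2460, 21/187=0.1123
Σp_nigrᵢ² = 0.0096² + 0.1827² + 0.6731² + 0.1250² + 0.0096² = 0.000092 + 0.033379 + 0.453064 + 0.015625 + 0.000092 = 0.502252
B_nigr = 1 / 0.502252 = 1.9910
Σp_specᵢ² = 0.3226² + 0.3226² + 0.1161² + 0.1742² + 0.0645² = 0.104071 + 0.104071 + 0.013479 + 0.030346 + 0.004160 = 0.256127
B_spec = 1 / 0.256127 = 3.9043
Σp_caerᵢ² = 0.1230² + 0.0909² + 0.4278² + 0.2460² + 0.1123² = 0.015129 + 0.008263 + 0.183013 + 0.060516 + 0.012611 = 0.279532
B_caer = 1 / 0.279532 = 3.5774
Ranking by B (broadest → narrowest): Etheostoma spectabile (3.90) > Etheostoma caeruleum (3.58) > Etheostoma nigrum (1.99)

Etheostoma spectabile > Etheostoma caeruleum > Etheostoma nigrum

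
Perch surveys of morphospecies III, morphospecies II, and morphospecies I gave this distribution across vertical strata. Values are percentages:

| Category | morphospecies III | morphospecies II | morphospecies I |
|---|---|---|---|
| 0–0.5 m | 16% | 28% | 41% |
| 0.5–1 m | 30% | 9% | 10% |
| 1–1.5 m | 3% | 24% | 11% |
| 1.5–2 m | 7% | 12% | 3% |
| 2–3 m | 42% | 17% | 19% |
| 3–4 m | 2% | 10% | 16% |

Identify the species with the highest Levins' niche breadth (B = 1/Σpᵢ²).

Convert percentages to proportions (divide by 100).
Σp_IIIᵢ² = 0.16² + 0.30² + 0.03² + 0.07² + 0.42² + 0.02² = 0.0256 + 0.0900 + 0.0009 + 0.0049 + 0.1764 + 0.0004 = 0.2982
B_III = 1 / 0.2982 = 3.3535
Σp_IIᵢ² = 0.28² + 0.09² + 0.24² + 0.12² + 0.17² + 0.10² = 0.0784 + 0.0081 + 0.0576 + 0.0144 + 0.0289 + 0.0100 = 0.1974
B_II = 1 / 0.1974 = 5.0659
Σp_Iᵢ² = 0.41² + 0.10² + 0.11² + 0.03² + 0.19² + 0.16² = 0.1681 + 0.0100 + 0.0121 + 0.0009 + 0.0361 + 0.0256 = 0.2528
B_I = 1 / 0.2528 = 3.9557
Highest B → broadest niche (most generalist): morphospecies II (B = 5.07).

morphospecies II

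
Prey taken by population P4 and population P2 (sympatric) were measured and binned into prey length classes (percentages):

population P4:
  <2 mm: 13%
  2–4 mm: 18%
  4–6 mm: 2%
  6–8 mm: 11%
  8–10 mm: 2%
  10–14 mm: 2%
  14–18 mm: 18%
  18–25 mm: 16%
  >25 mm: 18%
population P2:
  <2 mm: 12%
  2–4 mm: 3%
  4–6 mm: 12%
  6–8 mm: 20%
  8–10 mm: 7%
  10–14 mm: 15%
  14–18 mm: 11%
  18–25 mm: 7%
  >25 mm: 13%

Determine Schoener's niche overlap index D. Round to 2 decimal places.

Convert percentages to proportions (divide by 100).
Σ|p₁ᵢ − p₂ᵢ| = 0.01 + 0.15 + 0.10 + 0.09 + 0.05 + 0.13 + 0.07 + 0.09 + 0.05 = 0.74
D = 1 − ½ × 0.74 = 1 − 0.370 = 0.6300

0.63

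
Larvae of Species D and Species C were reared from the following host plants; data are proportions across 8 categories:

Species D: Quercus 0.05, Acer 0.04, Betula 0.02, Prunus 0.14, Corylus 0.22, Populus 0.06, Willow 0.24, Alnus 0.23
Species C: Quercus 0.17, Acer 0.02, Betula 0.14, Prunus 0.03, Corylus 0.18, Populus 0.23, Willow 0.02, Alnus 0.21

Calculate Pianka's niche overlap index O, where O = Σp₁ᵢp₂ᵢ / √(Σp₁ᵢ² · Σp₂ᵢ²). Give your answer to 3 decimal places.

0.671

Σ p₁ᵢp₂ᵢ = 0.0085 + 0.0008 + 0.0028 + 0.0042 + 0.0396 + 0.0138 + 0.0048 + 0.0483 = 0.1228
Σp_1ᵢ² = 0.05² + 0.04² + 0.02² + 0.14² + 0.22² + 0.06² + 0.24² + 0.23² = 0.0025 + 0.0016 + 0.0004 + 0.0196 + 0.0484 + 0.0036 + 0.0576 + 0.0529 = 0.1866
Σp_2ᵢ² = 0.17² + 0.02² + 0.14² + 0.03² + 0.18² + 0.23² + 0.02² + 0.21² = 0.0289 + 0.0004 + 0.0196 + 0.0009 + 0.0324 + 0.0529 + 0.0004 + 0.0441 = 0.1796
O = 0.1228 / √(0.1866 × 0.1796) = 0.1228 / 0.183067 = 0.67079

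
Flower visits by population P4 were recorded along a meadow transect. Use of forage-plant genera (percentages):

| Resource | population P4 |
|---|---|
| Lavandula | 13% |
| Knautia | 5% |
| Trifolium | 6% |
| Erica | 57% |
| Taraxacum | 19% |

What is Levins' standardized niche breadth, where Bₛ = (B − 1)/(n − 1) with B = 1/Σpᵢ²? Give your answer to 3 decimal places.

0.401

Convert percentages to proportions (divide by 100).
Σpᵢ² = 0.13² + 0.05² + 0.06² + 0.57² + 0.19² = 0.0169 + 0.0025 + 0.0036 + 0.3249 + 0.0361 = 0.3840
B = 1 / 0.3840 = 2.60417
Bₛ = (B − 1)/(n − 1) = (2.60417 − 1)/(5 − 1) = 1.60417/4 = 0.40104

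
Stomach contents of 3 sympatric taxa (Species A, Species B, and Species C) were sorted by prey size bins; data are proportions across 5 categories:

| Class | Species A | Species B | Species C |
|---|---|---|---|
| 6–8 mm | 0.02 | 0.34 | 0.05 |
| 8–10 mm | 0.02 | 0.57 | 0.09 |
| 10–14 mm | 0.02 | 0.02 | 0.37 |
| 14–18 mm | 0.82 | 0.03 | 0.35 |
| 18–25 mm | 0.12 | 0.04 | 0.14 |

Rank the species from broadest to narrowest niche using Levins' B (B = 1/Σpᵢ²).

Species C > Species B > Species A

Σp_Aᵢ² = 0.02² + 0.02² + 0.02² + 0.82² + 0.12² = 0.0004 + 0.0004 + 0.0004 + 0.6724 + 0.0144 = 0.6880
B_A = 1 / 0.6880 = 1.4535
Σp_Bᵢ² = 0.34² + 0.57² + 0.02² + 0.03² + 0.04² = 0.1156 + 0.3249 + 0.0004 + 0.0009 + 0.0016 = 0.4434
B_B = 1 / 0.4434 = 2.2553
Σp_Cᵢ² = 0.05² + 0.09² + 0.37² + 0.35² + 0.14² = 0.0025 + 0.0081 + 0.1369 + 0.1225 + 0.0196 = 0.2896
B_C = 1 / 0.2896 = 3.4530
Ranking by B (broadest → narrowest): Species C (3.45) > Species B (2.26) > Species A (1.45)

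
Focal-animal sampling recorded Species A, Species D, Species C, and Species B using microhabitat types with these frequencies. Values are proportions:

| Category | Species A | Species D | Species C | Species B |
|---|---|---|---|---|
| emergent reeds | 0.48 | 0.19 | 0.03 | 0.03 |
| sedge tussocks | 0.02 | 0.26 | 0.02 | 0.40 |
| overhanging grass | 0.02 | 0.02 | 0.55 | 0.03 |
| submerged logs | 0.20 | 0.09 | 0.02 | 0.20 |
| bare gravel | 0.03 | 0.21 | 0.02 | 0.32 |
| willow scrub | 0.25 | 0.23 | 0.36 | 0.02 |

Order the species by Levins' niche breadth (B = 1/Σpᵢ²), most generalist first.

Σp_Aᵢ² = 0.48² + 0.02² + 0.02² + 0.20² + 0.03² + 0.25² = 0.2304 + 0.0004 + 0.0004 + 0.0400 + 0.0009 + 0.0625 = 0.3346
B_A = 1 / 0.3346 = 2.9886
Σp_Dᵢ² = 0.19² + 0.26² + 0.02² + 0.09² + 0.21² + 0.23² = 0.0361 + 0.0676 + 0.0004 + 0.0081 + 0.0441 + 0.0529 = 0.2092
B_D = 1 / 0.2092 = 4.7801
Σp_Cᵢ² = 0.03² + 0.02² + 0.55² + 0.02² + 0.02² + 0.36² = 0.0009 + 0.0004 + 0.3025 + 0.0004 + 0.0004 + 0.1296 = 0.4342
B_C = 1 / 0.4342 = 2.3031
Σp_Bᵢ² = 0.03² + 0.40² + 0.03² + 0.20² + 0.32² + 0.02² = 0.0009 + 0.1600 + 0.0009 + 0.0400 + 0.1024 + 0.0004 = 0.3046
B_B = 1 / 0.3046 = 3.2830
Ranking by B (broadest → narrowest): Species D (4.78) > Species B (3.28) > Species A (2.99) > Species C (2.30)

Species D > Species B > Species A > Species C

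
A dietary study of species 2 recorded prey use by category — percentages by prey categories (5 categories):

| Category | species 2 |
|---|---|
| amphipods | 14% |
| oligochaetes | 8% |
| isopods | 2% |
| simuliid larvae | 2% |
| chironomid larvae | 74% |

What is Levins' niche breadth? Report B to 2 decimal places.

1.74

Convert percentages to proportions (divide by 100).
Σpᵢ² = 0.14² + 0.08² + 0.02² + 0.02² + 0.74² = 0.0196 + 0.0064 + 0.0004 + 0.0004 + 0.5476 = 0.5744
B = 1 / 0.5744 = 1.7409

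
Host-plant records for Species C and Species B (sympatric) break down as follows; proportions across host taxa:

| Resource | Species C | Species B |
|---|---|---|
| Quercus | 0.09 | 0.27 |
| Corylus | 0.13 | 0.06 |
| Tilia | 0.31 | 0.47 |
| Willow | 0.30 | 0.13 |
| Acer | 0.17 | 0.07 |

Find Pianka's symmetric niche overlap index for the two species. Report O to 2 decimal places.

Σ p₁ᵢp₂ᵢ = 0.0243 + 0.0078 + 0.1457 + 0.0390 + 0.0119 = 0.2287
Σp_1ᵢ² = 0.09² + 0.13² + 0.31² + 0.30² + 0.17² = 0.0081 + 0.0169 + 0.0961 + 0.0900 + 0.0289 = 0.2400
Σp_2ᵢ² = 0.27² + 0.06² + 0.47² + 0.13² + 0.07² = 0.0729 + 0.0036 + 0.2209 + 0.0169 + 0.0049 = 0.3192
O = 0.2287 / √(0.2400 × 0.3192) = 0.2287 / 0.27678 = 0.8263

0.83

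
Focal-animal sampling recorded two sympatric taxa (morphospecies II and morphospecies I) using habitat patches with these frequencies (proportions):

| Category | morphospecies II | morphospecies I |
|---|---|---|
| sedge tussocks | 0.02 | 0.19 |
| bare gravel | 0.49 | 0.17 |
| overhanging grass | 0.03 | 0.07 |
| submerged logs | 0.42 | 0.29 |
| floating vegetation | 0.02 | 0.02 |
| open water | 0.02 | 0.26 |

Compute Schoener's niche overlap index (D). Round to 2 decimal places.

0.55

Σ|p₁ᵢ − p₂ᵢ| = 0.17 + 0.32 + 0.04 + 0.13 + 0.00 + 0.24 = 0.90
D = 1 − ½ × 0.90 = 1 − 0.450 = 0.5500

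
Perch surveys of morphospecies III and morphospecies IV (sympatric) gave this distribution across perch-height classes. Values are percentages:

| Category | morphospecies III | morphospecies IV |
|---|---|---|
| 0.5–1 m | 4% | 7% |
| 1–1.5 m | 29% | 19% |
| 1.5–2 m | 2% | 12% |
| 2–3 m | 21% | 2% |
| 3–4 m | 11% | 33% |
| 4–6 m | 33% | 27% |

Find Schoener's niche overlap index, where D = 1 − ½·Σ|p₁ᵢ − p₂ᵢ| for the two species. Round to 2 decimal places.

0.65

Convert percentages to proportions (divide by 100).
Σ|p₁ᵢ − p₂ᵢ| = 0.03 + 0.10 + 0.10 + 0.19 + 0.22 + 0.06 = 0.70
D = 1 − ½ × 0.70 = 1 − 0.350 = 0.6500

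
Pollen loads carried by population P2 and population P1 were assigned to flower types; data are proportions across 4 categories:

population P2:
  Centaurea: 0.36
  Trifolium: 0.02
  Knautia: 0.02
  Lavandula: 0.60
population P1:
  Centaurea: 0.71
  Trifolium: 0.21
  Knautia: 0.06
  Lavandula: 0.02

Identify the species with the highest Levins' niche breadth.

Σp_P2ᵢ² = 0.36² + 0.02² + 0.02² + 0.60² = 0.1296 + 0.0004 + 0.0004 + 0.3600 = 0.4904
B_P2 = 1 / 0.4904 = 2.0392
Σp_P1ᵢ² = 0.71² + 0.21² + 0.06² + 0.02² = 0.5041 + 0.0441 + 0.0036 + 0.0004 = 0.5522
B_P1 = 1 / 0.5522 = 1.8109
Highest B → broadest niche (most generalist): population P2 (B = 2.04).

population P2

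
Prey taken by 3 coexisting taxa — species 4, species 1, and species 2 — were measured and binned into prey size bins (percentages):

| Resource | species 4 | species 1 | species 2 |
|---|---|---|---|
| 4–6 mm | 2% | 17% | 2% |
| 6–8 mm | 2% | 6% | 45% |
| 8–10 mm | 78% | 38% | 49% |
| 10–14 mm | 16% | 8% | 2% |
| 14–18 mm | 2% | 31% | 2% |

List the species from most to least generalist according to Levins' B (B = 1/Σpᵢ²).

Convert percentages to proportions (divide by 100).
Σp_4ᵢ² = 0.02² + 0.02² + 0.78² + 0.16² + 0.02² = 0.0004 + 0.0004 + 0.6084 + 0.0256 + 0.0004 = 0.6352
B_4 = 1 / 0.6352 = 1.5743
Σp_1ᵢ² = 0.17² + 0.06² + 0.38² + 0.08² + 0.31² = 0.0289 + 0.0036 + 0.1444 + 0.0064 + 0.0961 = 0.2794
B_1 = 1 / 0.2794 = 3.5791
Σp_2ᵢ² = 0.02² + 0.45² + 0.49² + 0.02² + 0.02² = 0.0004 + 0.2025 + 0.2401 + 0.0004 + 0.0004 = 0.4438
B_2 = 1 / 0.4438 = 2.2533
Ranking by B (broadest → narrowest): species 1 (3.58) > species 2 (2.25) > species 4 (1.57)

species 1 > species 2 > species 4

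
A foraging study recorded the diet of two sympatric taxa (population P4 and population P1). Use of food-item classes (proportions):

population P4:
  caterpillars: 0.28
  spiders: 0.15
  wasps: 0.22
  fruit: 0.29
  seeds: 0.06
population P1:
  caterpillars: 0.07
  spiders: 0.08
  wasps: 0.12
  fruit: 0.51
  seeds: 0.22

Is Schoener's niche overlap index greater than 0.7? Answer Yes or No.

Σ|p₁ᵢ − p₂ᵢ| = 0.21 + 0.07 + 0.10 + 0.22 + 0.16 = 0.76
D = 1 − ½ × 0.76 = 1 − 0.380 = 0.6200
D = 0.6200 < 0.7 → No.

No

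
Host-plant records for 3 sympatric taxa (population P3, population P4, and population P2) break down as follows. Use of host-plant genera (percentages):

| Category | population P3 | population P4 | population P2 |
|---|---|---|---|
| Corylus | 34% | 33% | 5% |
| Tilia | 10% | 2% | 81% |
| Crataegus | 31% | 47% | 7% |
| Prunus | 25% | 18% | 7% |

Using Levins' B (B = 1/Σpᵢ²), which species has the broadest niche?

population P3

Convert percentages to proportions (divide by 100).
Σp_P3ᵢ² = 0.34² + 0.10² + 0.31² + 0.25² = 0.1156 + 0.0100 + 0.0961 + 0.0625 = 0.2842
B_P3 = 1 / 0.2842 = 3.5186
Σp_P4ᵢ² = 0.33² + 0.02² + 0.47² + 0.18² = 0.1089 + 0.0004 + 0.2209 + 0.0324 = 0.3626
B_P4 = 1 / 0.3626 = 2.7579
Σp_P2ᵢ² = 0.05² + 0.81² + 0.07² + 0.07² = 0.0025 + 0.6561 + 0.0049 + 0.0049 = 0.6684
B_P2 = 1 / 0.6684 = 1.4961
Highest B → broadest niche (most generalist): population P3 (B = 3.52).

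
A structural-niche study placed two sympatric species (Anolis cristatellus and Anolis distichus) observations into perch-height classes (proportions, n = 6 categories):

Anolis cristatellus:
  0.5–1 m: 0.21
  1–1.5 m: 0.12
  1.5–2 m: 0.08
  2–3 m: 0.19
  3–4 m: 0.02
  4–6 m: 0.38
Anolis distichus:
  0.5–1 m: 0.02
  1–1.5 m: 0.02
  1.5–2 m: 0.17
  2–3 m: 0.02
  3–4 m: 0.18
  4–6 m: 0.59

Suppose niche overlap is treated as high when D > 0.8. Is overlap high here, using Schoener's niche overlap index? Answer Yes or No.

Σ|p₁ᵢ − p₂ᵢ| = 0.19 + 0.10 + 0.09 + 0.17 + 0.16 + 0.21 = 0.92
D = 1 − ½ × 0.92 = 1 − 0.460 = 0.5400
D = 0.5400 < 0.8 → No.

No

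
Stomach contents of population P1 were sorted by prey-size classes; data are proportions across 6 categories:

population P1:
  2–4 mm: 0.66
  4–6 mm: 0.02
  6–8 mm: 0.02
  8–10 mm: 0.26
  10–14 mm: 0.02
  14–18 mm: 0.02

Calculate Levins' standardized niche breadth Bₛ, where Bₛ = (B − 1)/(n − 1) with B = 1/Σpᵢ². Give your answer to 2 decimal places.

0.20

Σpᵢ² = 0.66² + 0.02² + 0.02² + 0.26² + 0.02² + 0.02² = 0.4356 + 0.0004 + 0.0004 + 0.0676 + 0.0004 + 0.0004 = 0.5048
B = 1 / 0.5048 = 1.9810
Bₛ = (B − 1)/(n − 1) = (1.9810 − 1)/(6 − 1) = 0.9810/5 = 0.1962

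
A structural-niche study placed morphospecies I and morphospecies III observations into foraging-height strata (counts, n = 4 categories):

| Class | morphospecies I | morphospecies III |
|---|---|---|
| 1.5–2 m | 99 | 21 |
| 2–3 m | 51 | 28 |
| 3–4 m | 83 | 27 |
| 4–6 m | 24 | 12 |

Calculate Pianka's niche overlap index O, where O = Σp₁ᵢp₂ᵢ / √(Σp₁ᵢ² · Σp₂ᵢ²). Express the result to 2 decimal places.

Proportions for morphospecies I (n=257): 99/257=0.3852, 51/257=0.1984, 83/257=0.3230, 24/257=0.0934
Proportions for morphospecies III (n=88): 21/88=0.2386, 28/88=0.3182, 27/88=0.3068, 12/88=0.1364
Σ p₁ᵢp₂ᵢ = 0.091909 + 0.063131 + 0.099096 + 0.012740 = 0.266876
Σp_1ᵢ² = 0.3852² + 0.1984² + 0.3230² + 0.0934² = 0.148379 + 0.039363 + 0.104329 + 0.008724 = 0.300795
Σp_2ᵢ² = 0.2386² + 0.3182² + 0.3068² + 0.1364² = 0.056930 + 0.101251 + 0.094126 + 0.018605 = 0.270912
O = 0.266876 / √(0.300795 × 0.270912) = 0.266876 / 0.2854627 = 0.9349

0.93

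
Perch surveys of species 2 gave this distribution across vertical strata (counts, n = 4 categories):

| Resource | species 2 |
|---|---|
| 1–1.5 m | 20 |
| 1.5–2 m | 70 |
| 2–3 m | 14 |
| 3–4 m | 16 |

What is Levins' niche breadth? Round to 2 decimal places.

2.50

Proportions for species 2 (n=120): 20/120=0.1667, 70/120=0.5833, 14/120=0.1167, 16/120=0.1333
Σpᵢ² = 0.1667² + 0.5833² + 0.1167² + 0.1333² = 0.027789 + 0.340239 + 0.013619 + 0.017769 = 0.399416
B = 1 / 0.399416 = 2.5037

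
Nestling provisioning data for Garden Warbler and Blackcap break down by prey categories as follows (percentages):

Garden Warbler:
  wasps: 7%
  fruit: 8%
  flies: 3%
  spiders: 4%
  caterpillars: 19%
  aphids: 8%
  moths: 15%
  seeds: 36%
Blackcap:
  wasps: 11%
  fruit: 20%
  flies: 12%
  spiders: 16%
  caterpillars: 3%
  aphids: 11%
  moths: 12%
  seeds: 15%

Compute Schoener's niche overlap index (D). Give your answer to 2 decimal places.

Convert percentages to proportions (divide by 100).
Σ|p₁ᵢ − p₂ᵢ| = 0.04 + 0.12 + 0.09 + 0.12 + 0.16 + 0.03 + 0.03 + 0.21 = 0.80
D = 1 − ½ × 0.80 = 1 − 0.400 = 0.6000

0.60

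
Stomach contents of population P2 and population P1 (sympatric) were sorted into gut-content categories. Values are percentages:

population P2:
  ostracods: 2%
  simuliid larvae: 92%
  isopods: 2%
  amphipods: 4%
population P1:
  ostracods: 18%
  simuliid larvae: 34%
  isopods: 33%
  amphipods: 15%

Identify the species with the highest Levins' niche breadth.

Convert percentages to proportions (divide by 100).
Σp_P2ᵢ² = 0.02² + 0.92² + 0.02² + 0.04² = 0.0004 + 0.8464 + 0.0004 + 0.0016 = 0.8488
B_P2 = 1 / 0.8488 = 1.1781
Σp_P1ᵢ² = 0.18² + 0.34² + 0.33² + 0.15² = 0.0324 + 0.1156 + 0.1089 + 0.0225 = 0.2794
B_P1 = 1 / 0.2794 = 3.5791
Highest B → broadest niche (most generalist): population P1 (B = 3.58).

population P1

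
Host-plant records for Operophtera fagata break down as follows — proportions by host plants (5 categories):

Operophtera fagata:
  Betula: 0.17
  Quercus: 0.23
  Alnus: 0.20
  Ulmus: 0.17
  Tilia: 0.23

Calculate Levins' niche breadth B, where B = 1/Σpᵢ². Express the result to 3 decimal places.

4.912

Σpᵢ² = 0.17² + 0.23² + 0.20² + 0.17² + 0.23² = 0.0289 + 0.0529 + 0.0400 + 0.0289 + 0.0529 = 0.2036
B = 1 / 0.2036 = 4.91159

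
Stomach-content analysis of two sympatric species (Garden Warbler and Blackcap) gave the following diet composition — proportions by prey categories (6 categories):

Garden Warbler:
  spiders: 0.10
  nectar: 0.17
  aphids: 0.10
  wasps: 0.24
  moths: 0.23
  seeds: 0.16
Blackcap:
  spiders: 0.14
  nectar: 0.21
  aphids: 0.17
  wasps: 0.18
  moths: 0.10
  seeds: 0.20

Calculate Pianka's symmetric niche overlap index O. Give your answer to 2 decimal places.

0.92

Σ p₁ᵢp₂ᵢ = 0.0140 + 0.0357 + 0.0170 + 0.0432 + 0.0230 + 0.0320 = 0.1649
Σp_1ᵢ² = 0.10² + 0.17² + 0.10² + 0.24² + 0.23² + 0.16² = 0.0100 + 0.0289 + 0.0100 + 0.0576 + 0.0529 + 0.0256 = 0.1850
Σp_2ᵢ² = 0.14² + 0.21² + 0.17² + 0.18² + 0.10² + 0.20² = 0.0196 + 0.0441 + 0.0289 + 0.0324 + 0.0100 + 0.0400 = 0.1750
O = 0.1649 / √(0.1850 × 0.1750) = 0.1649 / 0.17993 = 0.9165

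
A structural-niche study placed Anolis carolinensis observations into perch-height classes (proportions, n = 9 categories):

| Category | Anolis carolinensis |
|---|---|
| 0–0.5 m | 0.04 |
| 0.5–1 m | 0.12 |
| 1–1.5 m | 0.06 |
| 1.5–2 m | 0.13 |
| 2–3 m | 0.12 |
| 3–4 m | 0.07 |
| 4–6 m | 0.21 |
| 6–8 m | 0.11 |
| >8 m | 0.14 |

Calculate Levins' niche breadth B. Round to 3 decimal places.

7.599

Σpᵢ² = 0.04² + 0.12² + 0.06² + 0.13² + 0.12² + 0.07² + 0.21² + 0.11² + 0.14² = 0.0016 + 0.0144 + 0.0036 + 0.0169 + 0.0144 + 0.0049 + 0.0441 + 0.0121 + 0.0196 = 0.1316
B = 1 / 0.1316 = 7.59878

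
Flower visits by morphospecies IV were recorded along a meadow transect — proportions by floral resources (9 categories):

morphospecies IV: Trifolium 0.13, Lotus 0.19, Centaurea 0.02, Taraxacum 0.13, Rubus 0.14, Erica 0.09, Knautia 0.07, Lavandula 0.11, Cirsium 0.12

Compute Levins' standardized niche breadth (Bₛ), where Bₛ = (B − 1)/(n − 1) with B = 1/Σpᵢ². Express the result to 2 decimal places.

Σpᵢ² = 0.13² + 0.19² + 0.02² + 0.13² + 0.14² + 0.09² + 0.07² + 0.11² + 0.12² = 0.0169 + 0.0361 + 0.0004 + 0.0169 + 0.0196 + 0.0081 + 0.0049 + 0.0121 + 0.0144 = 0.1294
B = 1 / 0.1294 = 7.7280
Bₛ = (B − 1)/(n − 1) = (7.7280 − 1)/(9 − 1) = 6.7280/8 = 0.8410

0.84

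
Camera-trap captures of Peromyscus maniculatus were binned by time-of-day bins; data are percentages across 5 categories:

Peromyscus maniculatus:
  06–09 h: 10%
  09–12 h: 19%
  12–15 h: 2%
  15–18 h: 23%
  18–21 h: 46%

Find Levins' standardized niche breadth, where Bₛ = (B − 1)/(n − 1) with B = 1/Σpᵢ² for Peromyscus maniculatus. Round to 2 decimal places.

0.55

Convert percentages to proportions (divide by 100).
Σpᵢ² = 0.10² + 0.19² + 0.02² + 0.23² + 0.46² = 0.0100 + 0.0361 + 0.0004 + 0.0529 + 0.2116 = 0.3110
B = 1 / 0.3110 = 3.2154
Bₛ = (B − 1)/(n − 1) = (3.2154 − 1)/(5 − 1) = 2.2154/4 = 0.5539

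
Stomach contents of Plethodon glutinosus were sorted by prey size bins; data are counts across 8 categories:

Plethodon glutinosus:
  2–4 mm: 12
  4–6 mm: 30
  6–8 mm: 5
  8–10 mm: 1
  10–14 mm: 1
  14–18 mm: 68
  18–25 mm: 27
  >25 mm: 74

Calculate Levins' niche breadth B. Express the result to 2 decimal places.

Proportions for Plethodon glutinosus (n=218): 12/218=0.0550, 30/218=0.1376, 5/218=0.0229, 1/218=0.0046, 1/218=0.0046, 68/218=0.3119, 27/218=0.1239, 74/218=0.3394
Σpᵢ² = 0.0550² + 0.1376² + 0.0229² + 0.0046² + 0.0046² + 0.3119² + 0.1239² + 0.3394² = 0.003025 + 0.018934 + 0.000524 + 0.000021 + 0.000021 + 0.097282 + 0.015351 + 0.115192 = 0.250350
B = 1 / 0.250350 = 3.9944

3.99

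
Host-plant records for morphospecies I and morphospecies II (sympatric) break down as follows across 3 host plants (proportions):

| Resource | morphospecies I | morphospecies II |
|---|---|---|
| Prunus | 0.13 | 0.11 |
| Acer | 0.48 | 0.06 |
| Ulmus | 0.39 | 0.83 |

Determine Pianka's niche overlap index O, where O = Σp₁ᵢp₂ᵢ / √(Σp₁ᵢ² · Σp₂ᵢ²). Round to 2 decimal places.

Σ p₁ᵢp₂ᵢ = 0.0143 + 0.0288 + 0.3237 = 0.3668
Σp_1ᵢ² = 0.13² + 0.48² + 0.39² = 0.0169 + 0.2304 + 0.1521 = 0.3994
Σp_2ᵢ² = 0.11² + 0.06² + 0.83² = 0.0121 + 0.0036 + 0.6889 = 0.7046
O = 0.3668 / √(0.3994 × 0.7046) = 0.3668 / 0.53049 = 0.6914

0.69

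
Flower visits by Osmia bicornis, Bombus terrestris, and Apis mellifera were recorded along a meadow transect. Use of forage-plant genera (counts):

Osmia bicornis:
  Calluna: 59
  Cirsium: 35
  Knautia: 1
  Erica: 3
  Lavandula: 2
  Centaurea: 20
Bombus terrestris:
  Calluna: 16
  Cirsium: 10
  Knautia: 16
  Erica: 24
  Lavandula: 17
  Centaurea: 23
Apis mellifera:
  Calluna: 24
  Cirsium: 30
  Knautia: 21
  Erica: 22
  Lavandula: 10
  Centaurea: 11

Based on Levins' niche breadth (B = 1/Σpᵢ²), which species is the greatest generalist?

Bombus terrestris

Proportions for Osmia bicornis (n=120): 59/120=0.4917, 35/120=0.2917, 1/120=0.0083, 3/120=0.0250, 2/120=0.0167, 20/120=0.1667
Proportions for Bombus terrestris (n=106): 16/106=0.1509, 10/106=0.0943, 16/106=0.1509, 24/106=0.2264, 17/106=0.1604, 23/106=0.2170
Proportions for Apis mellifera (n=118): 24/118=0.2034, 30/118=0.2542, 21/118=0.1780, 22/118=0.1864, 10/118=0.0847, 11/118=0.0932
Σp_bicoᵢ² = 0.4917² + 0.2917² + 0.0083² + 0.0250² + 0.0167² + 0.1667² = 0.241769 + 0.085089 + 0.000069 + 0.000625 + 0.000279 + 0.027789 = 0.355620
B_bico = 1 / 0.355620 = 2.8120
Σp_terrᵢ² = 0.1509² + 0.0943² + 0.1509² + 0.2264² + 0.1604² + 0.2170² = 0.022771 + 0.008892 + 0.022771 + 0.051257 + 0.025728 + 0.047089 = 0.178508
B_terr = 1 / 0.178508 = 5.6020
Σp_mellᵢ² = 0.2034² + 0.2542² + 0.1780² + 0.1864² + 0.0847² + 0.0932² = 0.041372 + 0.064618 + 0.031684 + 0.034745 + 0.007174 + 0.008686 = 0.188279
B_mell = 1 / 0.188279 = 5.3113
Highest B → broadest niche (most generalist): Bombus terrestris (B = 5.60).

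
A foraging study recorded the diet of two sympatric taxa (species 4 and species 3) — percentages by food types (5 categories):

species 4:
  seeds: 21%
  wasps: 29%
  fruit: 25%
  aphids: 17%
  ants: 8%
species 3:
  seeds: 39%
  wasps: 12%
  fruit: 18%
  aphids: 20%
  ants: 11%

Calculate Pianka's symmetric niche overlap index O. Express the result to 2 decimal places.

Convert percentages to proportions (divide by 100).
Σ p₁ᵢp₂ᵢ = 0.0819 + 0.0348 + 0.0450 + 0.0340 + 0.0088 = 0.2045
Σp_1ᵢ² = 0.21² + 0.29² + 0.25² + 0.17² + 0.08² = 0.0441 + 0.0841 + 0.0625 + 0.0289 + 0.0064 = 0.2260
Σp_2ᵢ² = 0.39² + 0.12² + 0.18² + 0.20² + 0.11² = 0.1521 + 0.0144 + 0.0324 + 0.0400 + 0.0121 = 0.2510
O = 0.2045 / √(0.2260 × 0.2510) = 0.2045 / 0.23817 = 0.8586

0.86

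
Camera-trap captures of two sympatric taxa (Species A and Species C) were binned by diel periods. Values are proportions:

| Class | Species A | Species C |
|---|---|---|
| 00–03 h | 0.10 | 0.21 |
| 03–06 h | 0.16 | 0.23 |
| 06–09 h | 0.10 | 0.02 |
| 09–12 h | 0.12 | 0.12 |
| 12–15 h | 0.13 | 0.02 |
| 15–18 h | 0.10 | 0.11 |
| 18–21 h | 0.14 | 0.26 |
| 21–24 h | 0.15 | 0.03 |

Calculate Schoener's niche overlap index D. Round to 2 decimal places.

0.69

Σ|p₁ᵢ − p₂ᵢ| = 0.11 + 0.07 + 0.08 + 0.00 + 0.11 + 0.01 + 0.12 + 0.12 = 0.62
D = 1 − ½ × 0.62 = 1 − 0.310 = 0.6900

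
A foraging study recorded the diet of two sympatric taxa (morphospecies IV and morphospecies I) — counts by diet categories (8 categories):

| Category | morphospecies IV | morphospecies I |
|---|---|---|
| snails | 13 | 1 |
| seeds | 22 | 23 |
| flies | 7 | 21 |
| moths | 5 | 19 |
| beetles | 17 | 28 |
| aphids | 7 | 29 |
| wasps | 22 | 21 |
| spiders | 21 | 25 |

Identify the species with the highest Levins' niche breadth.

Proportions for morphospecies IV (n=114): 13/114=0.1140, 22/114=0.1930, 7/114=0.0614, 5/114=0.0439, 17/114=0.1491, 7/114=0.0614, 22/114=0.1930, 21/114=0.1842
Proportions for morphospecies I (n=167): 1/167=0.0060, 23/167=0.1377, 21/167=0.1257, 19/167=0.1138, 28/167=0.1677, 29/167=0.1737, 21/167=0.1257, 25/167=0.1497
Σp_IVᵢ² = 0.1140² + 0.1930² + 0.0614² + 0.0439² + 0.1491² + 0.0614² + 0.1930² + 0.1842² = 0.012996 + 0.037249 + 0.003770 + 0.001927 + 0.022231 + 0.003770 + 0.037249 + 0.033930 = 0.153122
B_IV = 1 / 0.153122 = 6.5307
Σp_Iᵢ² = 0.0060² + 0.1377² + 0.1257² + 0.1138² + 0.1677² + 0.1737² + 0.1257² + 0.1497² = 0.000036 + 0.018961 + 0.015800 + 0.012950 + 0.028123 + 0.030172 + 0.015800 + 0.022410 = 0.144252
B_I = 1 / 0.144252 = 6.9323
Highest B → broadest niche (most generalist): morphospecies I (B = 6.93).

morphospecies I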